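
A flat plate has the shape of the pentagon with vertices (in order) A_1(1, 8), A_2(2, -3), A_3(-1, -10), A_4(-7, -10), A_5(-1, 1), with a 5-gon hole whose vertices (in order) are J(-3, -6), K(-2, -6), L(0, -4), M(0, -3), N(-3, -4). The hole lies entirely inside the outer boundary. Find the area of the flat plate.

58.5

Outer boundary:
Apply Gauss's area formula: 2A = Σ (x_i·y_{i+1} − x_{i+1}·y_i), indices taken mod 5.
Σ = (-19) + (-23) + (-60) + (-17) + (-9) = -128
Area = |Σ|/2 = 64.
Hole:
Σ = (6) + (8) + (0) + (-9) + (6) = 11
Area = |Σ|/2 = 5.5.
Net area = 64 − 5.5 = 58.5.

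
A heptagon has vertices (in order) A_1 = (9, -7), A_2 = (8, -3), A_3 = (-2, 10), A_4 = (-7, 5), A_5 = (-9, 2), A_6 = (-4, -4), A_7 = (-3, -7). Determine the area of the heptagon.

169

A_1→A_2: (9)(-3) − (8)(-7) = 29
A_2→A_3: (8)(10) − (-2)(-3) = 74
A_3→A_4: (-2)(5) − (-7)(10) = 60
A_4→A_5: (-7)(2) − (-9)(5) = 31
A_5→A_6: (-9)(-4) − (-4)(2) = 44
A_6→A_7: (-4)(-7) − (-3)(-4) = 16
A_7→A_1: (-3)(-7) − (9)(-7) = 84
Σ = 338
Area = |Σ|/2 = 169.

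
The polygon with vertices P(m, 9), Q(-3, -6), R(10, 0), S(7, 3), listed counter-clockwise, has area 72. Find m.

4

Write out the shoelace sum; only the two edges meeting at P involve m:
2·Area = [(7·9 − m·3) + (m·(-6) − (-3)·9)] + 90
       = -9·m + 180 = 144
⇒ m = 4.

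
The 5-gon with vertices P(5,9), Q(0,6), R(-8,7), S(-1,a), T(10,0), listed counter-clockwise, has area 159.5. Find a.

The doubled signed area Σ (x_i y_{i+1} − x_{i+1} y_i) is linear in a.
With a=0 it equals 175; the coefficient of a is -18 (from the two edges through S).
So -18·a + 175 = 2·159.5 = 319 ⇒ a = -8.

-8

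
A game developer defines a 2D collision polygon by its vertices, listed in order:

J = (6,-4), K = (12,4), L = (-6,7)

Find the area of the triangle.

81

Cross-terms: 72, 108, -18  ⇒  Σ = 162
Area = |Σ|/2 = 81.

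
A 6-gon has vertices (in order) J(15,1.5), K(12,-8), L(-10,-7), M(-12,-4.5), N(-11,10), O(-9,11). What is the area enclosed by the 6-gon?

360

Apply Gauss's area formula: 2A = Σ (x_i·y_{i+1} − x_{i+1}·y_i), indices taken mod 6.
Σ = (-138) + (-164) + (-39) + (-169.5) + (-31) + (-178.5) = -720
Area = |Σ|/2 = 360.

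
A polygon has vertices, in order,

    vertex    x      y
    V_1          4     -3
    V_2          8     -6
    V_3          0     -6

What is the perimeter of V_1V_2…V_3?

18

|V_1V_2| = √((4)² + (-3)²) = √25 = 5
|V_2V_3| = √((-8)² + (0)²) = √64 = 8
|V_3V_1| = √((4)² + (3)²) = √25 = 5
Perimeter = 5 + 8 + 5 = 18.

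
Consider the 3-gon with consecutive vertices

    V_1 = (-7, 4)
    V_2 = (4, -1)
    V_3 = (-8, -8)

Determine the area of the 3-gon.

68.5

Apply the shoelace formula: 2A = Σ (x_i·y_{i+1} − x_{i+1}·y_i), indices taken mod 3.
V_1→V_2: (-7)(-1) − (4)(4) = -9
V_2→V_3: (4)(-8) − (-8)(-1) = -40
V_3→V_1: (-8)(4) − (-7)(-8) = -88
Σ = -137
Area = |Σ|/2 = 68.5.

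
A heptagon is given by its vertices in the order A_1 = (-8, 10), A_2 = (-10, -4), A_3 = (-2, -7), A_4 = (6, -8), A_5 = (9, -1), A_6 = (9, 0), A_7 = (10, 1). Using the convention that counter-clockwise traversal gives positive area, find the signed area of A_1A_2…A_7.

Apply the shoelace formula: 2A = Σ (x_i·y_{i+1} − x_{i+1}·y_i), indices taken mod 7.
Cross-terms: 132, 62, 58, 66, 9, 9, 108  ⇒  Σ = 444
Signed area = Σ/2 = 222 (positive ⇒ counter-clockwise traversal).

222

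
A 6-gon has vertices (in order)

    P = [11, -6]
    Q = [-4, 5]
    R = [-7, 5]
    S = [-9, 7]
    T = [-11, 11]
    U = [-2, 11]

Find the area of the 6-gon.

Σ = (31) + (15) + (-4) + (-22) + (-99) + (-109) = -188
Area = |Σ|/2 = 94.

94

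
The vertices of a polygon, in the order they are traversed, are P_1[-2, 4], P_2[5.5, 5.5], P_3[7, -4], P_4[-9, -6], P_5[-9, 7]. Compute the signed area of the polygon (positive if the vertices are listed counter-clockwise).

-155.25

Apply the shoelace formula: 2A = Σ (x_i·y_{i+1} − x_{i+1}·y_i), indices taken mod 5.
P_1→P_2: (-2)(5.5) − (5.5)(4) = -33
P_2→P_3: (5.5)(-4) − (7)(5.5) = -60.5
P_3→P_4: (7)(-6) − (-9)(-4) = -78
P_4→P_5: (-9)(7) − (-9)(-6) = -117
P_5→P_1: (-9)(4) − (-2)(7) = -22
Σ = -310.5
Signed area = Σ/2 = -155.25 (negative ⇒ clockwise traversal).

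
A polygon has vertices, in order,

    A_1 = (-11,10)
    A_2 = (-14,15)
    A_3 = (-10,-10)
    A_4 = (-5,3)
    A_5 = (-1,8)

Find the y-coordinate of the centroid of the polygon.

Apply Gauss's area formula. First the cross-terms c_i = x_i·y_{i+1} − x_{i+1}·y_i:
  -25, 290, -80, -37, 78  ⇒  2A = 226, A = 113.
Then Σ (y_i + y_{i+1})·c_i = 2382, so ȳ = 2382 / (6·113) = 397/113.

397/113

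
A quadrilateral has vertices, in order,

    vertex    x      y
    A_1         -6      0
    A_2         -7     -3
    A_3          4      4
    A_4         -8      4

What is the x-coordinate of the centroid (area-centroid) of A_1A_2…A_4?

-119/37

Apply the surveyor's formula. First the cross-terms c_i = x_i·y_{i+1} − x_{i+1}·y_i:
  18, -16, 48, 24  ⇒  2A = 74, A = 37.
Then Σ (x_i + x_{i+1})·c_i = -714, so x̄ = -714 / (6·37) = -119/37.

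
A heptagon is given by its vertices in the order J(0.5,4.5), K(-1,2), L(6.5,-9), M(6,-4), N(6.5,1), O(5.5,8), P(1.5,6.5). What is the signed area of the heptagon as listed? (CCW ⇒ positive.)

Cross-terms: 5.5, -4, 28, 32, 46.5, 23.75, 3.5  ⇒  Σ = 135.25
Signed area = Σ/2 = 67.625 (positive ⇒ counter-clockwise traversal).

67.625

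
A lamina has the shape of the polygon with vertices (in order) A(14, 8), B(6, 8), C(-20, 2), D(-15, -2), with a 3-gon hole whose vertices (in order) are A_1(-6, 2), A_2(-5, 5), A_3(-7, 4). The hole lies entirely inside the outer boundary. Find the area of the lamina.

Outer boundary:
Apply the shoelace (surveyor's) formula: 2A = Σ (x_i·y_{i+1} − x_{i+1}·y_i), indices taken mod 4.
A→B: (14)(8) − (6)(8) = 64
B→C: (6)(2) − (-20)(8) = 172
C→D: (-20)(-2) − (-15)(2) = 70
D→A: (-15)(8) − (14)(-2) = -92
Σ = 214
Area = |Σ|/2 = 107.
Hole:
Apply Gauss's area formula: 2A = Σ (x_i·y_{i+1} − x_{i+1}·y_i), indices taken mod 3.
A_1→A_2: (-6)(5) − (-5)(2) = -20
A_2→A_3: (-5)(4) − (-7)(5) = 15
A_3→A_1: (-7)(2) − (-6)(4) = 10
Σ = 5
Area = |Σ|/2 = 2.5.
Net area = 107 − 2.5 = 104.5.

104.5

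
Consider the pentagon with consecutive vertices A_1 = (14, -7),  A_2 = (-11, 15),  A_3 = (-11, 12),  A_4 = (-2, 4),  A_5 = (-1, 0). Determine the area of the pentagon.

Apply Gauss's area formula: 2A = Σ (x_i·y_{i+1} − x_{i+1}·y_i), indices taken mod 5.
A_1→A_2: (14)(15) − (-11)(-7) = 133
A_2→A_3: (-11)(12) − (-11)(15) = 33
A_3→A_4: (-11)(4) − (-2)(12) = -20
A_4→A_5: (-2)(0) − (-1)(4) = 4
A_5→A_1: (-1)(-7) − (14)(0) = 7
Σ = 157
Area = |Σ|/2 = 78.5.

78.5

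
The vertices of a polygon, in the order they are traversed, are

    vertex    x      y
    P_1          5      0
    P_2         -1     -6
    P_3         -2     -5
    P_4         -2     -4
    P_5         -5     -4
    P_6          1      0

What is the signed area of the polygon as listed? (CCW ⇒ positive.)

-23.5

Apply the surveyor's formula: 2A = Σ (x_i·y_{i+1} − x_{i+1}·y_i), indices taken mod 6.
Cross-terms: -30, -7, -2, -12, 4, 0  ⇒  Σ = -47
Signed area = Σ/2 = -23.5 (negative ⇒ clockwise traversal).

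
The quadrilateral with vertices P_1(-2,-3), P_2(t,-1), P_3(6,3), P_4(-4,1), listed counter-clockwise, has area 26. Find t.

Write out the shoelace sum; only the two edges meeting at P_2 involve t:
2·Area = [((-2)·(-1) − t·(-3)) + (t·3 − 6·(-1))] + 32
       = 6·t + 40 = 52
⇒ t = 2.

2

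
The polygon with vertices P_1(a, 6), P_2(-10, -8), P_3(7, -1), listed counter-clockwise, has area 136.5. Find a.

-15

Write out the shoelace sum; only the two edges meeting at P_1 involve a:
2·Area = [(7·6 − a·(-1)) + (a·(-8) − (-10)·6)] + 66
       = -7·a + 168 = 273
⇒ a = -15.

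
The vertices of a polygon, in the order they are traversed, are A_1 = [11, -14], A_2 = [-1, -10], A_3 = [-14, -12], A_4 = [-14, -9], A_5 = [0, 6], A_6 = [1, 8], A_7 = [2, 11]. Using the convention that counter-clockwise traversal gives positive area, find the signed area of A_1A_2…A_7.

Σ = (-124) + (-128) + (-42) + (-84) + (-6) + (-5) + (-149) = -538
Signed area = Σ/2 = -269 (negative ⇒ clockwise traversal).

-269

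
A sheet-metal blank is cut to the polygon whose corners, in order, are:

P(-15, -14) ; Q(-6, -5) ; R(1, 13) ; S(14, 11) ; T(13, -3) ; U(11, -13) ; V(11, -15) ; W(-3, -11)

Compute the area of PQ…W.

Σ = (-9) + (-73) + (-171) + (-185) + (-136) + (-22) + (-166) + (-123) = -885
Area = |Σ|/2 = 442.5.

442.5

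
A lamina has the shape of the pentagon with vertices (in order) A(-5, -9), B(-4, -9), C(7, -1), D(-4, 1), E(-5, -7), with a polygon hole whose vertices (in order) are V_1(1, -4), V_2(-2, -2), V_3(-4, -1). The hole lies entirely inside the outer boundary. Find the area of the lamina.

60.5

Outer boundary:
Apply the shoelace formula: 2A = Σ (x_i·y_{i+1} − x_{i+1}·y_i), indices taken mod 5.
A→B: (-5)(-9) − (-4)(-9) = 9
B→C: (-4)(-1) − (7)(-9) = 67
C→D: (7)(1) − (-4)(-1) = 3
D→E: (-4)(-7) − (-5)(1) = 33
E→A: (-5)(-9) − (-5)(-7) = 10
Σ = 122
Area = |Σ|/2 = 61.
Hole:
V_1→V_2: (1)(-2) − (-2)(-4) = -10
V_2→V_3: (-2)(-1) − (-4)(-2) = -6
V_3→V_1: (-4)(-4) − (1)(-1) = 17
Σ = 1
Area = |Σ|/2 = 0.5.
Net area = 61 − 0.5 = 60.5.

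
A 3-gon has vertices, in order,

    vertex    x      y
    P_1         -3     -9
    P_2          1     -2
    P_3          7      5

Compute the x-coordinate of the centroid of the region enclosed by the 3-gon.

5/3

Apply Gauss's area formula. First the cross-terms c_i = x_i·y_{i+1} − x_{i+1}·y_i:
  15, 19, -48  ⇒  2A = -14, A = -7.
Then Σ (x_i + x_{i+1})·c_i = -70, so x̄ = -70 / (6·(-7)) = 5/3.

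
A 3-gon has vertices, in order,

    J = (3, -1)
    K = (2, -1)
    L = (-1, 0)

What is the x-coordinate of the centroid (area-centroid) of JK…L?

4/3

Apply the shoelace formula. First the cross-terms c_i = x_i·y_{i+1} − x_{i+1}·y_i:
  -1, -1, 1  ⇒  2A = -1, A = -0.5.
Then Σ (x_i + x_{i+1})·c_i = -4, so x̄ = -4 / (6·(-0.5)) = 4/3.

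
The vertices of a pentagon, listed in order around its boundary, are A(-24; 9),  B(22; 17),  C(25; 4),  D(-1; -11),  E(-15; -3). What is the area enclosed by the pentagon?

Σ = (-606) + (-337) + (-271) + (-162) + (-207) = -1583
Area = |Σ|/2 = 791.5.

791.5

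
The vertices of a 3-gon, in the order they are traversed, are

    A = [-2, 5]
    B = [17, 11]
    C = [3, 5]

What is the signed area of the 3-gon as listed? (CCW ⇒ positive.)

-15

Apply the shoelace formula: 2A = Σ (x_i·y_{i+1} − x_{i+1}·y_i), indices taken mod 3.
A→B: (-2)(11) − (17)(5) = -107
B→C: (17)(5) − (3)(11) = 52
C→A: (3)(5) − (-2)(5) = 25
Σ = -30
Signed area = Σ/2 = -15 (negative ⇒ clockwise traversal).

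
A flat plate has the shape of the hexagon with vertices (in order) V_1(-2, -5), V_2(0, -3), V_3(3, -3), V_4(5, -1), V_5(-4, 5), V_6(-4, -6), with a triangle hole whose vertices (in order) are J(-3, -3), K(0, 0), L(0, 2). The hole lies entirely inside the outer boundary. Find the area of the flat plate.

Outer boundary:
Cross-terms: 6, 9, 12, 21, 44, 8  ⇒  Σ = 100
Area = |Σ|/2 = 50.
Hole:
J→K: (-3)(0) − (0)(-3) = 0
K→L: (0)(2) − (0)(0) = 0
L→J: (0)(-3) − (-3)(2) = 6
Σ = 6
Area = |Σ|/2 = 3.
Net area = 50 − 3 = 47.

47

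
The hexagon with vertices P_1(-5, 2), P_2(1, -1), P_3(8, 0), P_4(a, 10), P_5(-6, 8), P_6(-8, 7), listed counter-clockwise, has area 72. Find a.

The doubled signed area Σ (x_i y_{i+1} − x_{i+1} y_i) is linear in a.
With a=0 it equals 192; the coefficient of a is 8 (from the two edges through P_4).
So 8·a + 192 = 2·72 = 144 ⇒ a = -6.

-6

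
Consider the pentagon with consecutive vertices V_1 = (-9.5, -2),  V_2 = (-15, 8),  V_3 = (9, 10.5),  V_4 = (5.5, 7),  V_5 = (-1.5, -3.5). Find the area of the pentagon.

Apply Gauss's area formula: 2A = Σ (x_i·y_{i+1} − x_{i+1}·y_i), indices taken mod 5.
Cross-terms: -106, -229.5, 5.25, -8.75, -30.25  ⇒  Σ = -369.25
Area = |Σ|/2 = 184.625.

184.625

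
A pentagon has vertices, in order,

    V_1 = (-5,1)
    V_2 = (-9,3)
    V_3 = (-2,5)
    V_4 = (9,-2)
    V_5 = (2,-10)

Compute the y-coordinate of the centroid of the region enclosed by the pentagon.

Apply the shoelace formula. First the cross-terms c_i = x_i·y_{i+1} − x_{i+1}·y_i:
  -6, -39, -41, -86, -48  ⇒  2A = -220, A = -110.
Then Σ (y_i + y_{i+1})·c_i = 1005, so ȳ = 1005 / (6·(-110)) = -67/44.

-67/44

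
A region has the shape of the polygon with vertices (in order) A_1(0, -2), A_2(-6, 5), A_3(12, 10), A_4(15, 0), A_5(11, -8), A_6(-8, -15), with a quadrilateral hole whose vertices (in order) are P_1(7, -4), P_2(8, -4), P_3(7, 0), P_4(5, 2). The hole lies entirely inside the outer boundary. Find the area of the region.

Outer boundary:
Cross-terms: -12, -120, -150, -120, -229, 16  ⇒  Σ = -615
Area = |Σ|/2 = 307.5.
Hole:
Apply the surveyor's formula: 2A = Σ (x_i·y_{i+1} − x_{i+1}·y_i), indices taken mod 4.
P_1→P_2: (7)(-4) − (8)(-4) = 4
P_2→P_3: (8)(0) − (7)(-4) = 28
P_3→P_4: (7)(2) − (5)(0) = 14
P_4→P_1: (5)(-4) − (7)(2) = -34
Σ = 12
Area = |Σ|/2 = 6.
Net area = 307.5 − 6 = 301.5.

301.5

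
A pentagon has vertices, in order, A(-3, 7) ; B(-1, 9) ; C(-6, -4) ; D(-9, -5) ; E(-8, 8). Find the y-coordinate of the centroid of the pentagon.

Apply the surveyor's formula. First the cross-terms c_i = x_i·y_{i+1} − x_{i+1}·y_i:
  -20, 58, -6, -112, -32  ⇒  2A = -112, A = -56.
Then Σ (y_i + y_{i+1})·c_i = -792, so ȳ = -792 / (6·(-56)) = 33/14.

33/14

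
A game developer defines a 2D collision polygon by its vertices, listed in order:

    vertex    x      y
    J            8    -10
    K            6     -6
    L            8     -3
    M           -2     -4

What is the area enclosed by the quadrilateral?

28

Cross-terms: 12, 30, -38, 52  ⇒  Σ = 56
Area = |Σ|/2 = 28.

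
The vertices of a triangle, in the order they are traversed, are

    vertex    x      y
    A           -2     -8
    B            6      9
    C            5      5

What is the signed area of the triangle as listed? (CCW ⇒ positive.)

-7.5

Apply the shoelace (surveyor's) formula: 2A = Σ (x_i·y_{i+1} − x_{i+1}·y_i), indices taken mod 3.
Σ = (30) + (-15) + (-30) = -15
Signed area = Σ/2 = -7.5 (negative ⇒ clockwise traversal).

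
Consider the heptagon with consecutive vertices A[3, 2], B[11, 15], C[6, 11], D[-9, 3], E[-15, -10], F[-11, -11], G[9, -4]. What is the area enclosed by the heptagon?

267

Apply the shoelace formula: 2A = Σ (x_i·y_{i+1} − x_{i+1}·y_i), indices taken mod 7.
A→B: (3)(15) − (11)(2) = 23
B→C: (11)(11) − (6)(15) = 31
C→D: (6)(3) − (-9)(11) = 117
D→E: (-9)(-10) − (-15)(3) = 135
E→F: (-15)(-11) − (-11)(-10) = 55
F→G: (-11)(-4) − (9)(-11) = 143
G→A: (9)(2) − (3)(-4) = 30
Σ = 534
Area = |Σ|/2 = 267.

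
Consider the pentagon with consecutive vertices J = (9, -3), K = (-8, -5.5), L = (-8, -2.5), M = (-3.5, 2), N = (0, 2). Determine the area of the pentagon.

Apply the shoelace formula: 2A = Σ (x_i·y_{i+1} − x_{i+1}·y_i), indices taken mod 5.
Σ = (-73.5) + (-24) + (-24.75) + (-7) + (-18) = -147.25
Area = |Σ|/2 = 73.625.

73.625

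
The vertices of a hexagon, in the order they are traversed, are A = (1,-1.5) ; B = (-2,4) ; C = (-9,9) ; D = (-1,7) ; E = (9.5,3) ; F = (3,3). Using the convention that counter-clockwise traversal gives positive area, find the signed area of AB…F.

Σ = (1) + (18) + (-54) + (-69.5) + (19.5) + (-7.5) = -92.5
Signed area = Σ/2 = -46.25 (negative ⇒ clockwise traversal).

-46.25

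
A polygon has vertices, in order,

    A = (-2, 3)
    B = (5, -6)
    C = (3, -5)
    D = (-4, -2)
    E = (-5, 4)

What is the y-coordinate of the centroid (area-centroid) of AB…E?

Apply the surveyor's formula. First the cross-terms c_i = x_i·y_{i+1} − x_{i+1}·y_i:
  -3, -7, -26, -26, -7  ⇒  2A = -69, A = -34.5.
Then Σ (y_i + y_{i+1})·c_i = 167, so ȳ = 167 / (6·(-34.5)) = -167/207.

-167/207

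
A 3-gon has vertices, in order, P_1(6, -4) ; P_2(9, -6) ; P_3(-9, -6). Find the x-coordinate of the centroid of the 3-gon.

2

Apply the surveyor's formula. First the cross-terms c_i = x_i·y_{i+1} − x_{i+1}·y_i:
  0, -108, 72  ⇒  2A = -36, A = -18.
Then Σ (x_i + x_{i+1})·c_i = -216, so x̄ = -216 / (6·(-18)) = 2.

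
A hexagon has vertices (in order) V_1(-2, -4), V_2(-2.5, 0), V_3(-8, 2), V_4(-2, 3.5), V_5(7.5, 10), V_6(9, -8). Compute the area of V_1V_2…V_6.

Σ = (-10) + (-5) + (-24) + (-46.25) + (-150) + (-52) = -287.25
Area = |Σ|/2 = 143.625.

143.625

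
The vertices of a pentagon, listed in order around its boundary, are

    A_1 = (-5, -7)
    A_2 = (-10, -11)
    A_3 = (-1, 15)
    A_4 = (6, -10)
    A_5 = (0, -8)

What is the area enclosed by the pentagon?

Apply the shoelace (surveyor's) formula: 2A = Σ (x_i·y_{i+1} − x_{i+1}·y_i), indices taken mod 5.
Σ = (-15) + (-161) + (-80) + (-48) + (-40) = -344
Area = |Σ|/2 = 172.

172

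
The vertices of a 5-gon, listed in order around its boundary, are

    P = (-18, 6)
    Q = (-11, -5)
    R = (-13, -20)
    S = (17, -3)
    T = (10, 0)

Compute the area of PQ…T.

Apply the surveyor's formula: 2A = Σ (x_i·y_{i+1} − x_{i+1}·y_i), indices taken mod 5.
P→Q: (-18)(-5) − (-11)(6) = 156
Q→R: (-11)(-20) − (-13)(-5) = 155
R→S: (-13)(-3) − (17)(-20) = 379
S→T: (17)(0) − (10)(-3) = 30
T→P: (10)(6) − (-18)(0) = 60
Σ = 780
Area = |Σ|/2 = 390.

390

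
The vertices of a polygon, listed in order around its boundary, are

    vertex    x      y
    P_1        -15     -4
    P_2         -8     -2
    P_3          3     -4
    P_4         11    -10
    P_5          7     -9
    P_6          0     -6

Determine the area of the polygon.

Apply the shoelace formula: 2A = Σ (x_i·y_{i+1} − x_{i+1}·y_i), indices taken mod 6.
Σ = (-2) + (38) + (14) + (-29) + (-42) + (-90) = -111
Area = |Σ|/2 = 55.5.

55.5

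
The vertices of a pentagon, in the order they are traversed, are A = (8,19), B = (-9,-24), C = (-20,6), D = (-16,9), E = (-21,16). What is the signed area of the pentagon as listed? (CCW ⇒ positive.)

-616.5

Apply Gauss's area formula: 2A = Σ (x_i·y_{i+1} − x_{i+1}·y_i), indices taken mod 5.
A→B: (8)(-24) − (-9)(19) = -21
B→C: (-9)(6) − (-20)(-24) = -534
C→D: (-20)(9) − (-16)(6) = -84
D→E: (-16)(16) − (-21)(9) = -67
E→A: (-21)(19) − (8)(16) = -527
Σ = -1233
Signed area = Σ/2 = -616.5 (negative ⇒ clockwise traversal).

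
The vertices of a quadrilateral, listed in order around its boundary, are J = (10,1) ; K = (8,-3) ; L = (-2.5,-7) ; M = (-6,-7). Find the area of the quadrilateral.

Apply Gauss's area formula: 2A = Σ (x_i·y_{i+1} − x_{i+1}·y_i), indices taken mod 4.
Cross-terms: -38, -63.5, -24.5, 64  ⇒  Σ = -62
Area = |Σ|/2 = 31.

31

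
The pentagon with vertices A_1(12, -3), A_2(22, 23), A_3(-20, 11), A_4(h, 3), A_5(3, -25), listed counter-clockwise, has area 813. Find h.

The doubled signed area Σ (x_i y_{i+1} − x_{i+1} y_i) is linear in h.
With h=0 it equals 1266; the coefficient of h is -36 (from the two edges through A_4).
So -36·h + 1266 = 2·813 = 1626 ⇒ h = -10.

-10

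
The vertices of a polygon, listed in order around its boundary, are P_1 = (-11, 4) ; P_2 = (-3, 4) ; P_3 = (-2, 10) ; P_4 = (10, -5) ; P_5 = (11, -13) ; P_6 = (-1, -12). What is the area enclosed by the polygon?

Apply the shoelace formula: 2A = Σ (x_i·y_{i+1} − x_{i+1}·y_i), indices taken mod 6.
Σ = (-32) + (-22) + (-90) + (-75) + (-145) + (-136) = -500
Area = |Σ|/2 = 250.

250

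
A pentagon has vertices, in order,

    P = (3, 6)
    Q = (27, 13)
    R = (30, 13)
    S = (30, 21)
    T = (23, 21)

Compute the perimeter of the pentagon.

68

|PQ| = √((24)² + (7)²) = √625 = 25
|QR| = √((3)² + (0)²) = √9 = 3
|RS| = √((0)² + (8)²) = √64 = 8
|ST| = √((-7)² + (0)²) = √49 = 7
|TP| = √((-20)² + (-15)²) = √625 = 25
Perimeter = 25 + 3 + 8 + 7 + 25 = 68.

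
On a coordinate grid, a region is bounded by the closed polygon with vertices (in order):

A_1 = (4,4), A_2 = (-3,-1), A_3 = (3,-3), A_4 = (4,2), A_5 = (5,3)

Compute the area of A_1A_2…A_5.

24

Cross-terms: 8, 12, 18, 2, 8  ⇒  Σ = 48
Area = |Σ|/2 = 24.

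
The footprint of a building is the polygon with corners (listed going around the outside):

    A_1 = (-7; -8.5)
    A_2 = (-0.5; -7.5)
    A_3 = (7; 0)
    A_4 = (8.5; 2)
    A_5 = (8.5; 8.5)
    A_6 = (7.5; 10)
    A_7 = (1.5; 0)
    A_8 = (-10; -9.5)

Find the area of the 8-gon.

Apply the surveyor's formula: 2A = Σ (x_i·y_{i+1} − x_{i+1}·y_i), indices taken mod 8.
Cross-terms: 48.25, 52.5, 14, 55.25, 21.25, -15, -14.25, 18.5  ⇒  Σ = 180.5
Area = |Σ|/2 = 90.25.

90.25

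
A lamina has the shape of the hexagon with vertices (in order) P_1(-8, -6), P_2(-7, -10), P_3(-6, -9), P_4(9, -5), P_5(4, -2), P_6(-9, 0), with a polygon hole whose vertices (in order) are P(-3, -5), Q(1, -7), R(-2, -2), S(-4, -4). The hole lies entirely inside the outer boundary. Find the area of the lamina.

Outer boundary:
Apply the shoelace formula: 2A = Σ (x_i·y_{i+1} − x_{i+1}·y_i), indices taken mod 6.
Σ = (38) + (3) + (111) + (2) + (-18) + (54) = 190
Area = |Σ|/2 = 95.
Hole:
Apply Gauss's area formula: 2A = Σ (x_i·y_{i+1} − x_{i+1}·y_i), indices taken mod 4.
Σ = (26) + (-16) + (0) + (8) = 18
Area = |Σ|/2 = 9.
Net area = 95 − 9 = 86.

86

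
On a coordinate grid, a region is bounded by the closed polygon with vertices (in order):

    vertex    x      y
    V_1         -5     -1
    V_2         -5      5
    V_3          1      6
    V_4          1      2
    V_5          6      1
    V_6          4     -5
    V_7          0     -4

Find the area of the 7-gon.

75

Apply the shoelace (surveyor's) formula: 2A = Σ (x_i·y_{i+1} − x_{i+1}·y_i), indices taken mod 7.
Σ = (-30) + (-35) + (-4) + (-11) + (-34) + (-16) + (-20) = -150
Area = |Σ|/2 = 75.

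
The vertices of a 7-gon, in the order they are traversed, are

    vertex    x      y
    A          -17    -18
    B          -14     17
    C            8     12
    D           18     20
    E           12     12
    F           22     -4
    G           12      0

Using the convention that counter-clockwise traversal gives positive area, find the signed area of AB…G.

-702.5

Cross-terms: -541, -304, -56, -24, -312, 48, -216  ⇒  Σ = -1405
Signed area = Σ/2 = -702.5 (negative ⇒ clockwise traversal).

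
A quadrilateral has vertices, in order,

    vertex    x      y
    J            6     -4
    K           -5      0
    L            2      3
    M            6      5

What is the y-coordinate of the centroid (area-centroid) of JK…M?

83/291

Apply the shoelace (surveyor's) formula. First the cross-terms c_i = x_i·y_{i+1} − x_{i+1}·y_i:
  -20, -15, -8, -54  ⇒  2A = -97, A = -48.5.
Then Σ (y_i + y_{i+1})·c_i = -83, so ȳ = -83 / (6·(-48.5)) = 83/291.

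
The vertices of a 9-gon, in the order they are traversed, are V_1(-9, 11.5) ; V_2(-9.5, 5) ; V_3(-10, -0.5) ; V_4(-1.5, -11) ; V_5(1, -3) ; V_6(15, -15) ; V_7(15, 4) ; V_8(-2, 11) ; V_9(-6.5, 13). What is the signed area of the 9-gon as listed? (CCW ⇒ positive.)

409.75

Apply the surveyor's formula: 2A = Σ (x_i·y_{i+1} − x_{i+1}·y_i), indices taken mod 9.
Σ = (64.25) + (54.75) + (109.25) + (15.5) + (30) + (285) + (173) + (45.5) + (42.25) = 819.5
Signed area = Σ/2 = 409.75 (positive ⇒ counter-clockwise traversal).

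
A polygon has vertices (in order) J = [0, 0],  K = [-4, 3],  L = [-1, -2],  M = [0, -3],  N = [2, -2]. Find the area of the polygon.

Apply the shoelace formula: 2A = Σ (x_i·y_{i+1} − x_{i+1}·y_i), indices taken mod 5.
Σ = (0) + (11) + (3) + (6) + (0) = 20
Area = |Σ|/2 = 10.

10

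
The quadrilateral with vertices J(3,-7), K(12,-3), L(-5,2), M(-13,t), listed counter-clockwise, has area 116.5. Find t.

-4

The doubled signed area Σ (x_i y_{i+1} − x_{i+1} y_i) is linear in t.
With t=0 it equals 201; the coefficient of t is -8 (from the two edges through M).
So -8·t + 201 = 2·116.5 = 233 ⇒ t = -4.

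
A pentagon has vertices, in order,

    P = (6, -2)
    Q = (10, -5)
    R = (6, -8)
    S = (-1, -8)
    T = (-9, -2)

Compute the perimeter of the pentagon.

42

|PQ| = √((4)² + (-3)²) = √25 = 5
|QR| = √((-4)² + (-3)²) = √25 = 5
|RS| = √((-7)² + (0)²) = √49 = 7
|ST| = √((-8)² + (6)²) = √100 = 10
|TP| = √((15)² + (0)²) = √225 = 15
Perimeter = 5 + 5 + 7 + 10 + 15 = 42.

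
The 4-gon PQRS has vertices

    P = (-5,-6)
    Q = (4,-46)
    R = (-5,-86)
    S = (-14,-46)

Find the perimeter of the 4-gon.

164

|PQ| = √((9)² + (-40)²) = √1681 = 41
|QR| = √((-9)² + (-40)²) = √1681 = 41
|RS| = √((-9)² + (40)²) = √1681 = 41
|SP| = √((9)² + (40)²) = √1681 = 41
Perimeter = 41 + 41 + 41 + 41 = 164.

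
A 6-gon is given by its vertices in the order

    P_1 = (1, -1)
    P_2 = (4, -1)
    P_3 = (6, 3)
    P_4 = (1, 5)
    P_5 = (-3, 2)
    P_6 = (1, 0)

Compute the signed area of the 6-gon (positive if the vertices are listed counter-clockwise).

P_1→P_2: (1)(-1) − (4)(-1) = 3
P_2→P_3: (4)(3) − (6)(-1) = 18
P_3→P_4: (6)(5) − (1)(3) = 27
P_4→P_5: (1)(2) − (-3)(5) = 17
P_5→P_6: (-3)(0) − (1)(2) = -2
P_6→P_1: (1)(-1) − (1)(0) = -1
Σ = 62
Signed area = Σ/2 = 31 (positive ⇒ counter-clockwise traversal).

31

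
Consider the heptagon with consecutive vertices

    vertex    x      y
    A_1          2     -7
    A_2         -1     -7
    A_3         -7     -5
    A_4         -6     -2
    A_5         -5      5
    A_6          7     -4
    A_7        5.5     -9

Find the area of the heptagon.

Σ = (-21) + (-44) + (-16) + (-40) + (-15) + (-41) + (-20.5) = -197.5
Area = |Σ|/2 = 98.75.

98.75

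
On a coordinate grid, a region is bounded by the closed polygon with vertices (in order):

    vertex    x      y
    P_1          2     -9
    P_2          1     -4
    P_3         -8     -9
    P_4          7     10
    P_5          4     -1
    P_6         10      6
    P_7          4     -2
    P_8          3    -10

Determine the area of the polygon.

Cross-terms: 1, -41, -17, -47, 34, -44, -34, -7  ⇒  Σ = -155
Area = |Σ|/2 = 77.5.

77.5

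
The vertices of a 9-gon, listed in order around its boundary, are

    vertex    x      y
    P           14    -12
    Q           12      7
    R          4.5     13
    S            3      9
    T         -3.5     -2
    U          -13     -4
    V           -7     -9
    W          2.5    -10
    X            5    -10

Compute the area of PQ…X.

334

Apply Gauss's area formula: 2A = Σ (x_i·y_{i+1} − x_{i+1}·y_i), indices taken mod 9.
P→Q: (14)(7) − (12)(-12) = 242
Q→R: (12)(13) − (4.5)(7) = 124.5
R→S: (4.5)(9) − (3)(13) = 1.5
S→T: (3)(-2) − (-3.5)(9) = 25.5
T→U: (-3.5)(-4) − (-13)(-2) = -12
U→V: (-13)(-9) − (-7)(-4) = 89
V→W: (-7)(-10) − (2.5)(-9) = 92.5
W→X: (2.5)(-10) − (5)(-10) = 25
X→P: (5)(-12) − (14)(-10) = 80
Σ = 668
Area = |Σ|/2 = 334.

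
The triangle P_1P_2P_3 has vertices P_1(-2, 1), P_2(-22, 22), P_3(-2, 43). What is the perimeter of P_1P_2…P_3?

100

|P_1P_2| = √((-20)² + (21)²) = √841 = 29
|P_2P_3| = √((20)² + (21)²) = √841 = 29
|P_3P_1| = √((0)² + (-42)²) = √1764 = 42
Perimeter = 29 + 29 + 42 = 100.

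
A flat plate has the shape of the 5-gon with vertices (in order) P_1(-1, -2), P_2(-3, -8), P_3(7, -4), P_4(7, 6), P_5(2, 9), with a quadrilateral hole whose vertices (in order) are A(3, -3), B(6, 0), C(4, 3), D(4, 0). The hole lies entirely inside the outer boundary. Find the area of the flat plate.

Outer boundary:
Apply the shoelace (surveyor's) formula: 2A = Σ (x_i·y_{i+1} − x_{i+1}·y_i), indices taken mod 5.
Σ = (2) + (68) + (70) + (51) + (5) = 196
Area = |Σ|/2 = 98.
Hole:
Apply Gauss's area formula: 2A = Σ (x_i·y_{i+1} − x_{i+1}·y_i), indices taken mod 4.
Σ = (18) + (18) + (-12) + (-12) = 12
Area = |Σ|/2 = 6.
Net area = 98 − 6 = 92.

92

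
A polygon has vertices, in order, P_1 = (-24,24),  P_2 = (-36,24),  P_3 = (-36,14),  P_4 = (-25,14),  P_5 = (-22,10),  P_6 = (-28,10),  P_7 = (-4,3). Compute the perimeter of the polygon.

98

|P_1P_2| = √((-12)² + (0)²) = √144 = 12
|P_2P_3| = √((0)² + (-10)²) = √100 = 10
|P_3P_4| = √((11)² + (0)²) = √121 = 11
|P_4P_5| = √((3)² + (-4)²) = √25 = 5
|P_5P_6| = √((-6)² + (0)²) = √36 = 6
|P_6P_7| = √((24)² + (-7)²) = √625 = 25
|P_7P_1| = √((-20)² + (21)²) = √841 = 29
Perimeter = 12 + 10 + 11 + 5 + 6 + 25 + 29 = 98.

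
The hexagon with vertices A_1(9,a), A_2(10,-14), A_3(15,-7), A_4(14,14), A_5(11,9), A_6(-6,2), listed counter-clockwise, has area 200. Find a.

-3

Write out the shoelace sum; only the two edges meeting at A_1 involve a:
2·Area = [((-6)·a − 9·2) + (9·(-14) − 10·a)] + 496
       = -16·a + 352 = 400
⇒ a = -3.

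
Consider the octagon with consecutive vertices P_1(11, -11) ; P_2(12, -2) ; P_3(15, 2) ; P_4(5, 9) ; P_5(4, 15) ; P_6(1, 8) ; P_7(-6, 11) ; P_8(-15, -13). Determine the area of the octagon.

Apply Gauss's area formula: 2A = Σ (x_i·y_{i+1} − x_{i+1}·y_i), indices taken mod 8.
Σ = (110) + (54) + (125) + (39) + (17) + (59) + (243) + (308) = 955
Area = |Σ|/2 = 477.5.

477.5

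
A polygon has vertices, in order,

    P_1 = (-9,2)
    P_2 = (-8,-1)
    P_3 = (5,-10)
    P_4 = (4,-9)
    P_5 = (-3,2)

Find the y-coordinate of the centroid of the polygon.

Apply Gauss's area formula. First the cross-terms c_i = x_i·y_{i+1} − x_{i+1}·y_i:
  25, 85, -5, -19, 12  ⇒  2A = 98, A = 49.
Then Σ (y_i + y_{i+1})·c_i = -634, so ȳ = -634 / (6·49) = -317/147.

-317/147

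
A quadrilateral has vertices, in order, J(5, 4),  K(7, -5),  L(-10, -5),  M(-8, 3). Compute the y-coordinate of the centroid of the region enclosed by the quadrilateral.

-14/15

Apply the shoelace (surveyor's) formula. First the cross-terms c_i = x_i·y_{i+1} − x_{i+1}·y_i:
  -53, -85, -70, -47  ⇒  2A = -255, A = -127.5.
Then Σ (y_i + y_{i+1})·c_i = 714, so ȳ = 714 / (6·(-127.5)) = -14/15.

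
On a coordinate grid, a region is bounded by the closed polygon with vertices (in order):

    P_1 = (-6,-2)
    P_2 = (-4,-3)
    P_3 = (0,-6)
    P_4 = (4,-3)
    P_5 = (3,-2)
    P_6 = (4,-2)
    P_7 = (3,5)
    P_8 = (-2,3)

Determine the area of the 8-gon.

64

Apply the shoelace (surveyor's) formula: 2A = Σ (x_i·y_{i+1} − x_{i+1}·y_i), indices taken mod 8.
Σ = (10) + (24) + (24) + (1) + (2) + (26) + (19) + (22) = 128
Area = |Σ|/2 = 64.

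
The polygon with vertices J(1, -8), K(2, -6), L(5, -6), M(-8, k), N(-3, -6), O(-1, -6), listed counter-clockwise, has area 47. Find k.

5

Write out the shoelace sum; only the two edges meeting at M involve k:
2·Area = [(5·k − (-8)·(-6)) + ((-8)·(-6) − (-3)·k)] + 54
       = 8·k + 54 = 94
⇒ k = 5.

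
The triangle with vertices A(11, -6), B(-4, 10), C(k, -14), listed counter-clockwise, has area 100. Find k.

The doubled signed area Σ (x_i y_{i+1} − x_{i+1} y_i) is linear in k.
With k=0 it equals 296; the coefficient of k is -16 (from the two edges through C).
So -16·k + 296 = 2·100 = 200 ⇒ k = 6.

6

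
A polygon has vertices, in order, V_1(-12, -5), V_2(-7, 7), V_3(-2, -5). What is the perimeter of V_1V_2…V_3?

36

|V_1V_2| = √((5)² + (12)²) = √169 = 13
|V_2V_3| = √((5)² + (-12)²) = √169 = 13
|V_3V_1| = √((-10)² + (0)²) = √100 = 10
Perimeter = 13 + 13 + 10 = 36.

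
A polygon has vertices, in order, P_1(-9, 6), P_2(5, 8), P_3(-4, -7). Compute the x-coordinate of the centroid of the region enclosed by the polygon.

Apply the surveyor's formula. First the cross-terms c_i = x_i·y_{i+1} − x_{i+1}·y_i:
  -102, -3, -87  ⇒  2A = -192, A = -96.
Then Σ (x_i + x_{i+1})·c_i = 1536, so x̄ = 1536 / (6·(-96)) = -8/3.

-8/3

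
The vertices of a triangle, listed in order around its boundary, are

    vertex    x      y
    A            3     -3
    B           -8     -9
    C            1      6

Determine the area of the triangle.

55.5

Apply Gauss's area formula: 2A = Σ (x_i·y_{i+1} − x_{i+1}·y_i), indices taken mod 3.
Σ = (-51) + (-39) + (-21) = -111
Area = |Σ|/2 = 55.5.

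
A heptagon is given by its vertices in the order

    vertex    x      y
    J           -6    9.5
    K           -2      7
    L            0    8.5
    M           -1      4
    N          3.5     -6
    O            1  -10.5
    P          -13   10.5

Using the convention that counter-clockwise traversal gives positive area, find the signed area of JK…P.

J→K: (-6)(7) − (-2)(9.5) = -23
K→L: (-2)(8.5) − (0)(7) = -17
L→M: (0)(4) − (-1)(8.5) = 8.5
M→N: (-1)(-6) − (3.5)(4) = -8
N→O: (3.5)(-10.5) − (1)(-6) = -30.75
O→P: (1)(10.5) − (-13)(-10.5) = -126
P→J: (-13)(9.5) − (-6)(10.5) = -60.5
Σ = -256.75
Signed area = Σ/2 = -128.375 (negative ⇒ clockwise traversal).

-128.375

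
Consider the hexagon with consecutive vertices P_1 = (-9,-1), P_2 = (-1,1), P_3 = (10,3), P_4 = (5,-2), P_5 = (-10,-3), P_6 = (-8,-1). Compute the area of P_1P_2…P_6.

54

P_1→P_2: (-9)(1) − (-1)(-1) = -10
P_2→P_3: (-1)(3) − (10)(1) = -13
P_3→P_4: (10)(-2) − (5)(3) = -35
P_4→P_5: (5)(-3) − (-10)(-2) = -35
P_5→P_6: (-10)(-1) − (-8)(-3) = -14
P_6→P_1: (-8)(-1) − (-9)(-1) = -1
Σ = -108
Area = |Σ|/2 = 54.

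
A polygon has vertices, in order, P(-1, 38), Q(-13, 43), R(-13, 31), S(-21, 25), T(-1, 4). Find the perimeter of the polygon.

|PQ| = √((-12)² + (5)²) = √169 = 13
|QR| = √((0)² + (-12)²) = √144 = 12
|RS| = √((-8)² + (-6)²) = √100 = 10
|ST| = √((20)² + (-21)²) = √841 = 29
|TP| = √((0)² + (34)²) = √1156 = 34
Perimeter = 13 + 12 + 10 + 29 + 34 = 98.

98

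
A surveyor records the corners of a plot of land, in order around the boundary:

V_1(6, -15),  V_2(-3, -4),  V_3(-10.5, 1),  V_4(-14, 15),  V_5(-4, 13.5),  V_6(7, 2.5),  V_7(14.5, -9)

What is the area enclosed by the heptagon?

376.875

Apply the surveyor's formula: 2A = Σ (x_i·y_{i+1} − x_{i+1}·y_i), indices taken mod 7.
Σ = (-69) + (-45) + (-143.5) + (-129) + (-104.5) + (-99.25) + (-163.5) = -753.75
Area = |Σ|/2 = 376.875.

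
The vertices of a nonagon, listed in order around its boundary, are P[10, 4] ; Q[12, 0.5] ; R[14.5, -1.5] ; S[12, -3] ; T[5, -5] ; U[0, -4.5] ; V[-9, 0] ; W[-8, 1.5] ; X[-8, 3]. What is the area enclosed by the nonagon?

144.625

Apply the surveyor's formula: 2A = Σ (x_i·y_{i+1} − x_{i+1}·y_i), indices taken mod 9.
Σ = (-43) + (-25.25) + (-25.5) + (-45) + (-22.5) + (-40.5) + (-13.5) + (-12) + (-62) = -289.25
Area = |Σ|/2 = 144.625.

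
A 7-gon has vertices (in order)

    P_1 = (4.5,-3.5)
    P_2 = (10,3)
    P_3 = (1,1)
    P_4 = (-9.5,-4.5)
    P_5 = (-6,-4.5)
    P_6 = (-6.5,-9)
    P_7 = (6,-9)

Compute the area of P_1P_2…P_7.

116.5

Apply the surveyor's formula: 2A = Σ (x_i·y_{i+1} − x_{i+1}·y_i), indices taken mod 7.
P_1→P_2: (4.5)(3) − (10)(-3.5) = 48.5
P_2→P_3: (10)(1) − (1)(3) = 7
P_3→P_4: (1)(-4.5) − (-9.5)(1) = 5
P_4→P_5: (-9.5)(-4.5) − (-6)(-4.5) = 15.75
P_5→P_6: (-6)(-9) − (-6.5)(-4.5) = 24.75
P_6→P_7: (-6.5)(-9) − (6)(-9) = 112.5
P_7→P_1: (6)(-3.5) − (4.5)(-9) = 19.5
Σ = 233
Area = |Σ|/2 = 116.5.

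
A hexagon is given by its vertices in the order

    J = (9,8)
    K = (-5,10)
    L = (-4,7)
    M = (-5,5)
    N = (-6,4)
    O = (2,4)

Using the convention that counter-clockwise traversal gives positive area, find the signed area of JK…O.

54

Apply the shoelace (surveyor's) formula: 2A = Σ (x_i·y_{i+1} − x_{i+1}·y_i), indices taken mod 6.
Σ = (130) + (5) + (15) + (10) + (-32) + (-20) = 108
Signed area = Σ/2 = 54 (positive ⇒ counter-clockwise traversal).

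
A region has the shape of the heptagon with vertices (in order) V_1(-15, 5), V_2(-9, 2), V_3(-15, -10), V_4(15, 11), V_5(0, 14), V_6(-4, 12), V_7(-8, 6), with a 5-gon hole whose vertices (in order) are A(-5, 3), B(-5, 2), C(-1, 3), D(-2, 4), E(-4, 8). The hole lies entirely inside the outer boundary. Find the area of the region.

Outer boundary:
Apply the shoelace formula: 2A = Σ (x_i·y_{i+1} − x_{i+1}·y_i), indices taken mod 7.
Σ = (15) + (120) + (-15) + (210) + (56) + (72) + (50) = 508
Area = |Σ|/2 = 254.
Hole:
Apply the shoelace (surveyor's) formula: 2A = Σ (x_i·y_{i+1} − x_{i+1}·y_i), indices taken mod 5.
A→B: (-5)(2) − (-5)(3) = 5
B→C: (-5)(3) − (-1)(2) = -13
C→D: (-1)(4) − (-2)(3) = 2
D→E: (-2)(8) − (-4)(4) = 0
E→A: (-4)(3) − (-5)(8) = 28
Σ = 22
Area = |Σ|/2 = 11.
Net area = 254 − 11 = 243.

243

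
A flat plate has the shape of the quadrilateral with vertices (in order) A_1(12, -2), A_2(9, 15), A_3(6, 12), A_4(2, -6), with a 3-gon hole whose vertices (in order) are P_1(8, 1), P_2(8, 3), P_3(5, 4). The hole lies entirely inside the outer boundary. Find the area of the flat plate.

109

Outer boundary:
Apply the surveyor's formula: 2A = Σ (x_i·y_{i+1} − x_{i+1}·y_i), indices taken mod 4.
A_1→A_2: (12)(15) − (9)(-2) = 198
A_2→A_3: (9)(12) − (6)(15) = 18
A_3→A_4: (6)(-6) − (2)(12) = -60
A_4→A_1: (2)(-2) − (12)(-6) = 68
Σ = 224
Area = |Σ|/2 = 112.
Hole:
Apply the shoelace (surveyor's) formula: 2A = Σ (x_i·y_{i+1} − x_{i+1}·y_i), indices taken mod 3.
P_1→P_2: (8)(3) − (8)(1) = 16
P_2→P_3: (8)(4) − (5)(3) = 17
P_3→P_1: (5)(1) − (8)(4) = -27
Σ = 6
Area = |Σ|/2 = 3.
Net area = 112 − 3 = 109.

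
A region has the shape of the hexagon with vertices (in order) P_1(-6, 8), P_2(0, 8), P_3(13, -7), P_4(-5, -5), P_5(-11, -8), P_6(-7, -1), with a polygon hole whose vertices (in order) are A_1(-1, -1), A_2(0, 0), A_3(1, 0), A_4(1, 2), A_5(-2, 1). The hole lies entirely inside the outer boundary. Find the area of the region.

Outer boundary:
Apply the shoelace (surveyor's) formula: 2A = Σ (x_i·y_{i+1} − x_{i+1}·y_i), indices taken mod 6.
Σ = (-48) + (-104) + (-100) + (-15) + (-45) + (-62) = -374
Area = |Σ|/2 = 187.
Hole:
Σ = (0) + (0) + (2) + (5) + (3) = 10
Area = |Σ|/2 = 5.
Net area = 187 − 5 = 182.

182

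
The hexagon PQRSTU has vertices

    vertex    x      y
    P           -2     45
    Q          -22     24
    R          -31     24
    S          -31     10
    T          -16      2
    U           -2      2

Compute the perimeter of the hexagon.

|PQ| = √((-20)² + (-21)²) = √841 = 29
|QR| = √((-9)² + (0)²) = √81 = 9
|RS| = √((0)² + (-14)²) = √196 = 14
|ST| = √((15)² + (-8)²) = √289 = 17
|TU| = √((14)² + (0)²) = √196 = 14
|UP| = √((0)² + (43)²) = √1849 = 43
Perimeter = 29 + 9 + 14 + 17 + 14 + 43 = 126.

126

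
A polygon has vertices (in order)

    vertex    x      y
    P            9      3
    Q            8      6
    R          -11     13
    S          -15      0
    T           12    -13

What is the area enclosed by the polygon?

Apply the surveyor's formula: 2A = Σ (x_i·y_{i+1} − x_{i+1}·y_i), indices taken mod 5.
Cross-terms: 30, 170, 195, 195, 153  ⇒  Σ = 743
Area = |Σ|/2 = 371.5.

371.5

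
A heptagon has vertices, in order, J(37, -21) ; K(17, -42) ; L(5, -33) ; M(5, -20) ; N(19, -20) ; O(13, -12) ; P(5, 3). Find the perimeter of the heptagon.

138

|JK| = √((-20)² + (-21)²) = √841 = 29
|KL| = √((-12)² + (9)²) = √225 = 15
|LM| = √((0)² + (13)²) = √169 = 13
|MN| = √((14)² + (0)²) = √196 = 14
|NO| = √((-6)² + (8)²) = √100 = 10
|OP| = √((-8)² + (15)²) = √289 = 17
|PJ| = √((32)² + (-24)²) = √1600 = 40
Perimeter = 29 + 15 + 13 + 14 + 10 + 17 + 40 = 138.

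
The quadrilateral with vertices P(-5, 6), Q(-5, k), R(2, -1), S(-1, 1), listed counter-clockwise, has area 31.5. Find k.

The doubled signed area Σ (x_i y_{i+1} − x_{i+1} y_i) is linear in k.
With k=0 it equals 35; the coefficient of k is -7 (from the two edges through Q).
So -7·k + 35 = 2·31.5 = 63 ⇒ k = -4.

-4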